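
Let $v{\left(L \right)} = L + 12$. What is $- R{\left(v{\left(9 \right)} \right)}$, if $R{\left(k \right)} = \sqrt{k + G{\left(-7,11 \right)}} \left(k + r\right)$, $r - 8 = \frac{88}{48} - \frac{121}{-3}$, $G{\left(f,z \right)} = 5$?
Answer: $- \frac{427 \sqrt{26}}{6} \approx -362.88$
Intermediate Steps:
$r = \frac{301}{6}$ ($r = 8 + \left(\frac{88}{48} - \frac{121}{-3}\right) = 8 + \left(88 \cdot \frac{1}{48} - - \frac{121}{3}\right) = 8 + \left(\frac{11}{6} + \frac{121}{3}\right) = 8 + \frac{253}{6} = \frac{301}{6} \approx 50.167$)
$v{\left(L \right)} = 12 + L$
$R{\left(k \right)} = \sqrt{5 + k} \left(\frac{301}{6} + k\right)$ ($R{\left(k \right)} = \sqrt{k + 5} \left(k + \frac{301}{6}\right) = \sqrt{5 + k} \left(\frac{301}{6} + k\right)$)
$- R{\left(v{\left(9 \right)} \right)} = - \sqrt{5 + \left(12 + 9\right)} \left(\frac{301}{6} + \left(12 + 9\right)\right) = - \sqrt{5 + 21} \left(\frac{301}{6} + 21\right) = - \frac{\sqrt{26} \cdot 427}{6} = - \frac{427 \sqrt{26}}{6}$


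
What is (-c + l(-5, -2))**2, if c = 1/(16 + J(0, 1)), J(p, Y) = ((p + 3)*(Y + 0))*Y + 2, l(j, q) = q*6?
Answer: 64009/441 ≈ 145.15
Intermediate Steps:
l(j, q) = 6*q
J(p, Y) = 2 + Y**2*(3 + p) (J(p, Y) = ((3 + p)*Y)*Y + 2 = (Y*(3 + p))*Y + 2 = Y**2*(3 + p) + 2 = 2 + Y**2*(3 + p))
c = 1/21 (c = 1/(16 + (2 + 3*1**2 + 0*1**2)) = 1/(16 + (2 + 3*1 + 0*1)) = 1/(16 + (2 + 3 + 0)) = 1/(16 + 5) = 1/21 ≈ 0.047619)
(-c + l(-5, -2))**2 = (-1*1/21 + 6*(-2))**2 = (-1/21 - 12)**2 = (-253/21)**2 = 64009/441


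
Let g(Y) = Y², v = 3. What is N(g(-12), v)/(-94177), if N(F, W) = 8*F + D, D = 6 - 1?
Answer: -1157/94177 ≈ -0.012285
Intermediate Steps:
D = 5
N(F, W) = 5 + 8*F (N(F, W) = 8*F + 5 = 5 + 8*F)
N(g(-12), v)/(-94177) = (5 + 8*(-12)²)/(-94177) = (5 + 8*144)*(-1/94177) = (5 + 1152)*(-1/94177) = 1157*(-1/94177) = -1157/94177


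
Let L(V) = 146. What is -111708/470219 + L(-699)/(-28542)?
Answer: -1628510855/6710495349 ≈ -0.24268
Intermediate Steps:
-111708/470219 + L(-699)/(-28542) = -111708/470219 + 146/(-28542) = -111708*1/470219 + 146*(-1/28542) = -111708/470219 - 73/14271 = -1628510855/6710495349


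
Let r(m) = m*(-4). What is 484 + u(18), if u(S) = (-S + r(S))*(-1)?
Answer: 574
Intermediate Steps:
r(m) = -4*m
u(S) = 5*S (u(S) = (-S - 4*S)*(-1) = -5*S*(-1) = 5*S)
484 + u(18) = 484 + 5*18 = 484 + 90 = 574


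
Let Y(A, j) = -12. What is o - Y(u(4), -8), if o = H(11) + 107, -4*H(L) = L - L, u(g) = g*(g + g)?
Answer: 119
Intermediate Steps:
u(g) = 2*g² (u(g) = g*(2*g) = 2*g²)
H(L) = 0 (H(L) = -(L - L)/4 = -¼*0 = 0)
o = 107 (o = 0 + 107 = 107)
o - Y(u(4), -8) = 107 - 1*(-12) = 107 + 12 = 119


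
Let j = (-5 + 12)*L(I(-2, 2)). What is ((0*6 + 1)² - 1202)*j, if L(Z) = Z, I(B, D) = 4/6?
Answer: -16814/3 ≈ -5604.7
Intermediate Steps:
I(B, D) = ⅔ (I(B, D) = 4*(⅙) = ⅔)
j = 14/3 (j = (-5 + 12)*(⅔) = 7*(⅔) = 14/3 ≈ 4.6667)
((0*6 + 1)² - 1202)*j = ((0*6 + 1)² - 1202)*(14/3) = ((0 + 1)² - 1202)*(14/3) = (1² - 1202)*(14/3) = (1 - 1202)*(14/3) = -1201*14/3 = -16814/3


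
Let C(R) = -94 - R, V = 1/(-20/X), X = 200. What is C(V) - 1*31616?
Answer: -31700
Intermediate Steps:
V = -10 (V = 1/(-20/200) = 1/(-20*1/200) = 1/(-⅒) = -10)
C(V) - 1*31616 = (-94 - 1*(-10)) - 1*31616 = (-94 + 10) - 31616 = -84 - 31616 = -31700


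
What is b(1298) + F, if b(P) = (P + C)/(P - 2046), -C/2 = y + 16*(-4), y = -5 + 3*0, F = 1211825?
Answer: 226610916/187 ≈ 1.2118e+6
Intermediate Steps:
y = -5 (y = -5 + 0 = -5)
C = 138 (C = -2*(-5 + 16*(-4)) = -2*(-5 - 64) = -2*(-69) = 138)
b(P) = (138 + P)/(-2046 + P) (b(P) = (P + 138)/(P - 2046) = (138 + P)/(-2046 + P))
b(1298) + F = (138 + 1298)/(-2046 + 1298) + 1211825 = 1436/(-748) + 1211825 = -1/748*1436 + 1211825 = -359/187 + 1211825 = 226610916/187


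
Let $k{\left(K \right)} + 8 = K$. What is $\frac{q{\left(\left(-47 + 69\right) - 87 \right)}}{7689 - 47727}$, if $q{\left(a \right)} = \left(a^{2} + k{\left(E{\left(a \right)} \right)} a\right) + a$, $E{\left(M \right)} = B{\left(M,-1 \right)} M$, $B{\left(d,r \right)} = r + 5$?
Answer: $- \frac{10790}{20019} \approx -0.53899$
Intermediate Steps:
$B{\left(d,r \right)} = 5 + r$
$E{\left(M \right)} = 4 M$ ($E{\left(M \right)} = \left(5 - 1\right) M = 4 M$)
$k{\left(K \right)} = -8 + K$
$q{\left(a \right)} = a + a^{2} + a \left(-8 + 4 a\right)$ ($q{\left(a \right)} = \left(a^{2} + \left(-8 + 4 a\right) a\right) + a = \left(a^{2} + a \left(-8 + 4 a\right)\right) + a = a + a^{2} + a \left(-8 + 4 a\right)$)
$\frac{q{\left(\left(-47 + 69\right) - 87 \right)}}{7689 - 47727} = \frac{\left(\left(-47 + 69\right) - 87\right) \left(-7 + 5 \left(\left(-47 + 69\right) - 87\right)\right)}{7689 - 47727} = \frac{\left(22 - 87\right) \left(-7 + 5 \left(22 - 87\right)\right)}{-40038} = - 65 \left(-7 + 5 \left(-65\right)\right) \left(- \frac{1}{40038}\right) = - 65 \left(-7 - 325\right) \left(- \frac{1}{40038}\right) = \left(-65\right) \left(-332\right) \left(- \frac{1}{40038}\right) = 21580 \left(- \frac{1}{40038}\right) = - \frac{10790}{20019}$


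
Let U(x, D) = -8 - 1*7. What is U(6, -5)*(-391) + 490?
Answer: 6355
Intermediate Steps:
U(x, D) = -15 (U(x, D) = -8 - 7 = -15)
U(6, -5)*(-391) + 490 = -15*(-391) + 490 = 5865 + 490 = 6355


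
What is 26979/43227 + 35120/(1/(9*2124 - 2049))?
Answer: 8636654322353/14409 ≈ 5.9939e+8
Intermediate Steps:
26979/43227 + 35120/(1/(9*2124 - 2049)) = 26979*(1/43227) + 35120/(1/(19116 - 2049)) = 8993/14409 + 35120/(1/17067) = 8993/14409 + 35120*17067 = 8993/14409 + 599393040 = 8636654322353/14409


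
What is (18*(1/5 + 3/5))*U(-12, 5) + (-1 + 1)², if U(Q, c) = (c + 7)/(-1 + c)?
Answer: 216/5 ≈ 43.200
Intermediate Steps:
U(Q, c) = (7 + c)/(-1 + c)
(18*(1/5 + 3/5))*U(-12, 5) + (-1 + 1)² = (18*(1/5 + 3/5))*((7 + 5)/(-1 + 5)) + (-1 + 1)² = (18*(1*(⅕) + 3*(⅕)))*(12/4) + 0² = (18*(⅕ + ⅗))*((¼)*12) + 0 = (18*(⅘))*3 + 0 = (72/5)*3 + 0 = 216/5 + 0 = 216/5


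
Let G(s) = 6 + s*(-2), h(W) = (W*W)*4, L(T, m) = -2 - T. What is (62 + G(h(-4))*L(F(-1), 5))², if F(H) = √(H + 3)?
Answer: 123404 + 74664*√2 ≈ 2.2899e+5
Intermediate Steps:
F(H) = √(3 + H)
h(W) = 4*W² (h(W) = W²*4 = 4*W²)
G(s) = 6 - 2*s
(62 + G(h(-4))*L(F(-1), 5))² = (62 + (6 - 8*(-4)²)*(-2 - √(3 - 1)))² = (62 + (6 - 8*16)*(-2 - √2))² = (62 + (6 - 2*64)*(-2 - √2))² = (62 + (6 - 128)*(-2 - √2))² = (62 - 122*(-2 - √2))² = (62 + (244 + 122*√2))² = (306 + 122*√2)²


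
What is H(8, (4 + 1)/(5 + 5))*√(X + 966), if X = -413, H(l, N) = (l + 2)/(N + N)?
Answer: 10*√553 ≈ 235.16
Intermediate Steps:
H(l, N) = (2 + l)/(2*N) (H(l, N) = (2 + l)/((2*N)) = (2 + l)*(1/(2*N)) = (2 + l)/(2*N))
H(8, (4 + 1)/(5 + 5))*√(X + 966) = ((2 + 8)/(2*(((4 + 1)/(5 + 5)))))*√(-413 + 966) = ((½)*10/(5/10))*√553 = ((½)*10/(5*(⅒)))*√553 = ((½)*10/(½))*√553 = ((½)*2*10)*√553 = 10*√553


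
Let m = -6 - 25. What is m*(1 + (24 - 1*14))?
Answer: -341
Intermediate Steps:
m = -31
m*(1 + (24 - 1*14)) = -31*(1 + (24 - 1*14)) = -31*(1 + (24 - 14)) = -31*(1 + 10) = -31*11 = -341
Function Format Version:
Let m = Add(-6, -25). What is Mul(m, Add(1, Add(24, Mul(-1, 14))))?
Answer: -341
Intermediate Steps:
m = -31
Mul(m, Add(1, Add(24, Mul(-1, 14)))) = Mul(-31, Add(1, Add(24, Mul(-1, 14)))) = Mul(-31, Add(1, Add(24, -14))) = Mul(-31, Add(1, 10)) = Mul(-31, 11) = -341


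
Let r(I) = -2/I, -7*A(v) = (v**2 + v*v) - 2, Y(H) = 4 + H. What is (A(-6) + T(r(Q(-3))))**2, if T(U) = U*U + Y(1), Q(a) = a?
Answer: 1681/81 ≈ 20.753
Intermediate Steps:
A(v) = 2/7 - 2*v**2/7 (A(v) = -((v**2 + v*v) - 2)/7 = -((v**2 + v**2) - 2)/7 = -(2*v**2 - 2)/7 = -(-2 + 2*v**2)/7 = 2/7 - 2*v**2/7)
T(U) = 5 + U**2 (T(U) = U*U + (4 + 1) = U**2 + 5 = 5 + U**2)
(A(-6) + T(r(Q(-3))))**2 = ((2/7 - 2/7*(-6)**2) + (5 + (-2/(-3))**2))**2 = ((2/7 - 2/7*36) + (5 + (-2*(-1/3))**2))**2 = ((2/7 - 72/7) + (5 + (2/3)**2))**2 = (-10 + (5 + 4/9))**2 = (-10 + 49/9)**2 = (-41/9)**2 = 1681/81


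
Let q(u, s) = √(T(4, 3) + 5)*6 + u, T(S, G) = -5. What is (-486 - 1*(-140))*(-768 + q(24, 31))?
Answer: 257424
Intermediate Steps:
q(u, s) = u (q(u, s) = √(-5 + 5)*6 + u = √0*6 + u = 0*6 + u = 0 + u = u)
(-486 - 1*(-140))*(-768 + q(24, 31)) = (-486 - 1*(-140))*(-768 + 24) = (-486 + 140)*(-744) = -346*(-744) = 257424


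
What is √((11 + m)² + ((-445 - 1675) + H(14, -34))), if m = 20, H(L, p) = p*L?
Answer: I*√1635 ≈ 40.435*I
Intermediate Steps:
H(L, p) = L*p
√((11 + m)² + ((-445 - 1675) + H(14, -34))) = √((11 + 20)² + ((-445 - 1675) + 14*(-34))) = √(31² + (-2120 - 476)) = √(961 - 2596) = √(-1635) = I*√1635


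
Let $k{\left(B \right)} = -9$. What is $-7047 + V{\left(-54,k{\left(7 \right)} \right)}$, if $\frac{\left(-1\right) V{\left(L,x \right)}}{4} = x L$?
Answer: $-8991$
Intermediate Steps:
$V{\left(L,x \right)} = - 4 L x$ ($V{\left(L,x \right)} = - 4 x L = - 4 L x$)
$-7047 + V{\left(-54,k{\left(7 \right)} \right)} = -7047 - \left(-216\right) \left(-9\right) = -7047 - 1944 = -8991$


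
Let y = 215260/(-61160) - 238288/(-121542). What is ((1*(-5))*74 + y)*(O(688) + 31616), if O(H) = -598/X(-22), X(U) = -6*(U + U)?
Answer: -288145260613503553/24530578776 ≈ -1.1746e+7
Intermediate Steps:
X(U) = -12*U
O(H) = -299/132 (O(H) = -598/((-12*(-22))) = -598/264 = -598*1/264 = -299/132)
y = -289735921/185837718 (y = 215260*(-1/61160) - 238288*(-1/121542) = -10763/3058 + 119144/60771 = -289735921/185837718 ≈ -1.5591)
((1*(-5))*74 + y)*(O(688) + 31616) = ((1*(-5))*74 - 289735921/185837718)*(-299/132 + 31616) = (-5*74 - 289735921/185837718)*(4173013/132) = (-370 - 289735921/185837718)*(4173013/132) = -69049691581/185837718*4173013/132 = -288145260613503553/24530578776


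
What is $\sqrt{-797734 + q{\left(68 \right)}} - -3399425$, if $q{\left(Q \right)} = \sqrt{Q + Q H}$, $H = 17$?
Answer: $3399425 + \sqrt{-797734 + 6 \sqrt{34}} \approx 3.3994 \cdot 10^{6} + 893.14 i$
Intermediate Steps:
$q{\left(Q \right)} = 3 \sqrt{2} \sqrt{Q}$ ($q{\left(Q \right)} = \sqrt{Q + Q 17} = \sqrt{Q + 17 Q} = \sqrt{18 Q} = 3 \sqrt{2} \sqrt{Q}$)
$\sqrt{-797734 + q{\left(68 \right)}} - -3399425 = \sqrt{-797734 + 3 \sqrt{2} \sqrt{68}} - -3399425 = \sqrt{-797734 + 3 \sqrt{2} \cdot 2 \sqrt{17}} + 3399425 = \sqrt{-797734 + 6 \sqrt{34}} + 3399425 = 3399425 + \sqrt{-797734 + 6 \sqrt{34}}$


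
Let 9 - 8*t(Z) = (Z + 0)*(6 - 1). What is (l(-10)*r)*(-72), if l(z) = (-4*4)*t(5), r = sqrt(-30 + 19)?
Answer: -2304*I*sqrt(11) ≈ -7641.5*I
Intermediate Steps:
r = I*sqrt(11) (r = sqrt(-11) = I*sqrt(11) ≈ 3.3166*I)
t(Z) = 9/8 - 5*Z/8 (t(Z) = 9/8 - (Z + 0)*(6 - 1)/8 = 9/8 - Z*5/8 = 9/8 - 5*Z/8)
l(z) = 32 (l(z) = (-4*4)*(9/8 - 5/8*5) = -16*(9/8 - 25/8) = -16*(-2) = 32)
(l(-10)*r)*(-72) = (32*(I*sqrt(11)))*(-72) = (32*I*sqrt(11))*(-72) = -2304*I*sqrt(11)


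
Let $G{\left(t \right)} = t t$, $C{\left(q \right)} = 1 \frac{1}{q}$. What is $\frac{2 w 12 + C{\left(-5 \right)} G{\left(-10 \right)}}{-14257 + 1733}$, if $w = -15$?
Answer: $\frac{95}{3131} \approx 0.030342$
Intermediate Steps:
$C{\left(q \right)} = \frac{1}{q}$
$G{\left(t \right)} = t^{2}$
$\frac{2 w 12 + C{\left(-5 \right)} G{\left(-10 \right)}}{-14257 + 1733} = \frac{2 \left(-15\right) 12 + \frac{\left(-10\right)^{2}}{-5}}{-14257 + 1733} = \frac{\left(-30\right) 12 - 20}{-12524} = \left(-360 - 20\right) \left(- \frac{1}{12524}\right) = \left(-380\right) \left(- \frac{1}{12524}\right) = \frac{95}{3131}$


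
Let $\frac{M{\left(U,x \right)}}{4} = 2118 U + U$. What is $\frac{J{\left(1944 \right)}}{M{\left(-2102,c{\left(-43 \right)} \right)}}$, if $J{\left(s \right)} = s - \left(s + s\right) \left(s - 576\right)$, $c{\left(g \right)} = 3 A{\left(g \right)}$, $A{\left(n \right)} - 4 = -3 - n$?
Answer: $\frac{664605}{2227069} \approx 0.29842$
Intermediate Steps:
$A{\left(n \right)} = 1 - n$ ($A{\left(n \right)} = 4 - \left(3 + n\right) = 1 - n$)
$c{\left(g \right)} = 3 - 3 g$ ($c{\left(g \right)} = 3 \left(1 - g\right) = 3 - 3 g$)
$M{\left(U,x \right)} = 8476 U$ ($M{\left(U,x \right)} = 4 \left(2118 U + U\right) = 4 \cdot 2119 U = 8476 U$)
$J{\left(s \right)} = s - 2 s \left(-576 + s\right)$
$\frac{J{\left(1944 \right)}}{M{\left(-2102,c{\left(-43 \right)} \right)}} = \frac{1944 \left(1153 - 3888\right)}{8476 \left(-2102\right)} = \frac{1944 \left(1153 - 3888\right)}{-17816552} = 1944 \left(-2735\right) \left(- \frac{1}{17816552}\right) = \left(-5316840\right) \left(- \frac{1}{17816552}\right) = \frac{664605}{2227069}$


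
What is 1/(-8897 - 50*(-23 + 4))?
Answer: -1/7947 ≈ -0.00012583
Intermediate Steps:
1/(-8897 - 50*(-23 + 4)) = 1/(-8897 - 50*(-19)) = 1/(-8897 + 950) = 1/(-7947) = -1/7947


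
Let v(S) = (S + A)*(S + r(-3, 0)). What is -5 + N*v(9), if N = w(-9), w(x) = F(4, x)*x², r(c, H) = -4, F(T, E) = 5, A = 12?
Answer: 42520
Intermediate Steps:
w(x) = 5*x²
v(S) = (-4 + S)*(12 + S) (v(S) = (S + 12)*(S - 4) = (12 + S)*(-4 + S) = (-4 + S)*(12 + S))
N = 405 (N = 5*(-9)² = 5*81 = 405)
-5 + N*v(9) = -5 + 405*(-48 + 9² + 8*9) = -5 + 405*(-48 + 81 + 72) = -5 + 405*105 = -5 + 42525 = 42520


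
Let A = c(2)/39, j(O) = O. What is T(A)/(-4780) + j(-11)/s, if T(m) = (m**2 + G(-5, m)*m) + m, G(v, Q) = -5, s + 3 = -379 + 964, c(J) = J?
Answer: -6649577/352613430 ≈ -0.018858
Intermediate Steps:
s = 582 (s = -3 + (-379 + 964) = -3 + 585 = 582)
A = 2/39 ≈ 0.051282
T(m) = m**2 - 4*m (T(m) = (m**2 - 5*m) + m = m**2 - 4*m)
T(A)/(-4780) + j(-11)/s = (2*(-4 + 2/39)/39)/(-4780) - 11/582 = ((2/39)*(-154/39))*(-1/4780) - 11*1/582 = -308/1521*(-1/4780) - 11/582 = 77/1817595 - 11/582 = -6649577/352613430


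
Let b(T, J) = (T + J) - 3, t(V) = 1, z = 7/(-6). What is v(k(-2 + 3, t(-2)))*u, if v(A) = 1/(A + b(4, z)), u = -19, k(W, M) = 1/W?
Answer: -114/5 ≈ -22.800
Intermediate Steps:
z = -7/6 (z = 7*(-⅙) = -7/6 ≈ -1.1667)
b(T, J) = -3 + J + T (b(T, J) = (J + T) - 3 = -3 + J + T)
v(A) = 1/(-⅙ + A) (v(A) = 1/(A + (-3 - 7/6 + 4)) = 1/(A - ⅙) = 1/(-⅙ + A))
v(k(-2 + 3, t(-2)))*u = (6/(-1 + 6/(-2 + 3)))*(-19) = (6/(-1 + 6/1))*(-19) = (6/(-1 + 6*1))*(-19) = (6/(-1 + 6))*(-19) = (6/5)*(-19) = -114/5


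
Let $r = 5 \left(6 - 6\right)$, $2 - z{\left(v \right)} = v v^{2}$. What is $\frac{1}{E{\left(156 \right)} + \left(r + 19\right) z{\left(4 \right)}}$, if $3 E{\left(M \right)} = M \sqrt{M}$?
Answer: $- \frac{589}{482930} - \frac{26 \sqrt{39}}{241465} \approx -0.0018921$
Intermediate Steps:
$z{\left(v \right)} = 2 - v^{3}$ ($z{\left(v \right)} = 2 - v v^{2} = 2 - v^{3}$)
$E{\left(M \right)} = \frac{M^{\frac{3}{2}}}{3}$ ($E{\left(M \right)} = \frac{M \sqrt{M}}{3} = \frac{M^{\frac{3}{2}}}{3}$)
$r = 0$ ($r = 5 \cdot 0 = 0$)
$\frac{1}{E{\left(156 \right)} + \left(r + 19\right) z{\left(4 \right)}} = \frac{1}{\frac{156^{\frac{3}{2}}}{3} + \left(0 + 19\right) \left(2 - 4^{3}\right)} = \frac{1}{\frac{312 \sqrt{39}}{3} + 19 \left(2 - 64\right)} = \frac{1}{104 \sqrt{39} + 19 \left(2 - 64\right)} = \frac{1}{104 \sqrt{39} + 19 \left(-62\right)} = \frac{1}{104 \sqrt{39} - 1178} = \frac{1}{-1178 + 104 \sqrt{39}}$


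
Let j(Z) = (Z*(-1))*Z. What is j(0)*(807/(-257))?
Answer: 0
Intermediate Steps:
j(Z) = -Z**2 (j(Z) = (-Z)*Z = -Z**2)
j(0)*(807/(-257)) = (-1*0**2)*(807/(-257)) = (-1*0)*(807*(-1/257)) = 0*(-807/257) = 0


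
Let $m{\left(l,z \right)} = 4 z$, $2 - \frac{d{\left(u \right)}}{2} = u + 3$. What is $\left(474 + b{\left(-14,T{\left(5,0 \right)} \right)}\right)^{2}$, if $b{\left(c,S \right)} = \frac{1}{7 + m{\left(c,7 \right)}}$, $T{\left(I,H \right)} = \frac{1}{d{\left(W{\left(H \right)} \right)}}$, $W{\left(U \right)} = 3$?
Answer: $\frac{275261281}{1225} \approx 2.247 \cdot 10^{5}$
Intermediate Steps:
$d{\left(u \right)} = -2 - 2 u$ ($d{\left(u \right)} = 4 - 2 \left(u + 3\right) = 4 - 2 \left(3 + u\right) = 4 - \left(6 + 2 u\right) = -2 - 2 u$)
$T{\left(I,H \right)} = - \frac{1}{8}$ ($T{\left(I,H \right)} = \frac{1}{-2 - 6} = \frac{1}{-8} = - \frac{1}{8}$)
$b{\left(c,S \right)} = \frac{1}{35}$ ($b{\left(c,S \right)} = \frac{1}{7 + 4 \cdot 7} = \frac{1}{7 + 28} = \frac{1}{35}$)
$\left(474 + b{\left(-14,T{\left(5,0 \right)} \right)}\right)^{2} = \left(474 + \frac{1}{35}\right)^{2} = \left(\frac{16591}{35}\right)^{2} = \frac{275261281}{1225}$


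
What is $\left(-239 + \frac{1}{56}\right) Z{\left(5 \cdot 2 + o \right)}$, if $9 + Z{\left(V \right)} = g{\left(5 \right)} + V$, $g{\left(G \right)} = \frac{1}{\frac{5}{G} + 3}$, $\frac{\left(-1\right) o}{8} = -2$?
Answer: $- \frac{923427}{224} \approx -4122.4$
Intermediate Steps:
$o = 16$ ($o = \left(-8\right) \left(-2\right) = 16$)
$g{\left(G \right)} = \frac{1}{3 + \frac{5}{G}}$
$Z{\left(V \right)} = - \frac{35}{4} + V$ ($Z{\left(V \right)} = -9 + \left(\frac{5}{5 + 3 \cdot 5} + V\right) = -9 + \left(\frac{5}{5 + 15} + V\right) = -9 + \left(\frac{5}{20} + V\right) = -9 + \left(5 \cdot \frac{1}{20} + V\right) = -9 + \left(\frac{1}{4} + V\right) = - \frac{35}{4} + V$)
$\left(-239 + \frac{1}{56}\right) Z{\left(5 \cdot 2 + o \right)} = \left(-239 + \frac{1}{56}\right) \left(- \frac{35}{4} + \left(5 \cdot 2 + 16\right)\right) = \left(-239 + \frac{1}{56}\right) \left(- \frac{35}{4} + \left(10 + 16\right)\right) = - \frac{13383 \left(- \frac{35}{4} + 26\right)}{56} = \left(- \frac{13383}{56}\right) \frac{69}{4} = - \frac{923427}{224}$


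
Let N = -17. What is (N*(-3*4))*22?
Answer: 4488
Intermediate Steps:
(N*(-3*4))*22 = -(-51)*4*22 = -17*(-12)*22 = 204*22 = 4488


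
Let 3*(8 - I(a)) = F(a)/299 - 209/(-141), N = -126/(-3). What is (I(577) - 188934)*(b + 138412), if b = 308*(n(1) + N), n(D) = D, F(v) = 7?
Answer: -1207932820163360/42159 ≈ -2.8652e+10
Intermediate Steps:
N = 42 (N = -126*(-⅓) = 42)
I(a) = 948338/126477 (I(a) = 8 - (7/299 - 209/(-141))/3 = 8 - (7*(1/299) - 209*(-1/141))/3 = 8 - (7/299 + 209/141)/3 = 8 - ⅓*63478/42159 = 8 - 63478/126477 = 948338/126477)
b = 13244 (b = 308*(1 + 42) = 308*43 = 13244)
(I(577) - 188934)*(b + 138412) = (948338/126477 - 188934)*(13244 + 138412) = -23894857180/126477*151656 = -1207932820163360/42159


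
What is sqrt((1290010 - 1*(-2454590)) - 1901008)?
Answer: 2*sqrt(460898) ≈ 1357.8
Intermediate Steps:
sqrt((1290010 - 1*(-2454590)) - 1901008) = sqrt((1290010 + 2454590) - 1901008) = sqrt(3744600 - 1901008) = sqrt(1843592) = 2*sqrt(460898)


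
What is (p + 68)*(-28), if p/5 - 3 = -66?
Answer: 6916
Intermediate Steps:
p = -315 (p = 15 + 5*(-66) = 15 - 330 = -315)
(p + 68)*(-28) = (-315 + 68)*(-28) = -247*(-28) = 6916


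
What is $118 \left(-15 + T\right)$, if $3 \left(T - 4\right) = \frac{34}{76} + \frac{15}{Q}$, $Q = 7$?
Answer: $- \frac{477251}{399} \approx -1196.1$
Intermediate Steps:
$T = \frac{3881}{798}$ ($T = 4 + \frac{\frac{34}{76} + \frac{15}{7}}{3} = 4 + \frac{34 \cdot \frac{1}{76} + 15 \cdot \frac{1}{7}}{3} = 4 + \frac{\frac{17}{38} + \frac{15}{7}}{3} = 4 + \frac{1}{3} \cdot \frac{689}{266} = 4 + \frac{689}{798} = \frac{3881}{798} \approx 4.8634$)
$118 \left(-15 + T\right) = 118 \left(-15 + \frac{3881}{798}\right) = 118 \left(- \frac{8089}{798}\right) = - \frac{477251}{399}$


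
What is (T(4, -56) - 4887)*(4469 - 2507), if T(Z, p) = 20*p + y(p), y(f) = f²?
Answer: -5632902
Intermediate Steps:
T(Z, p) = p² + 20*p (T(Z, p) = 20*p + p² = p² + 20*p)
(T(4, -56) - 4887)*(4469 - 2507) = (-56*(20 - 56) - 4887)*(4469 - 2507) = (-56*(-36) - 4887)*1962 = (2016 - 4887)*1962 = -2871*1962 = -5632902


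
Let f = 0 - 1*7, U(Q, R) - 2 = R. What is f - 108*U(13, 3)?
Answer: -547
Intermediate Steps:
U(Q, R) = 2 + R
f = -7 (f = 0 - 7 = -7)
f - 108*U(13, 3) = -7 - 108*(2 + 3) = -7 - 108*5 = -7 - 540 = -547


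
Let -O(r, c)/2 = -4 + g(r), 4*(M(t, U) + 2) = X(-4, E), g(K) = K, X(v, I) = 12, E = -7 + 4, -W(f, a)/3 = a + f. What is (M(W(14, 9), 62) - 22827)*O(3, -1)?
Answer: -45652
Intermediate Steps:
W(f, a) = -3*a - 3*f (W(f, a) = -3*(a + f) = -3*a - 3*f)
E = -3
M(t, U) = 1 (M(t, U) = -2 + (¼)*12 = -2 + 3 = 1)
O(r, c) = 8 - 2*r (O(r, c) = -2*(-4 + r) = 8 - 2*r)
(M(W(14, 9), 62) - 22827)*O(3, -1) = (1 - 22827)*(8 - 2*3) = -22826*(8 - 6) = -22826*2 = -45652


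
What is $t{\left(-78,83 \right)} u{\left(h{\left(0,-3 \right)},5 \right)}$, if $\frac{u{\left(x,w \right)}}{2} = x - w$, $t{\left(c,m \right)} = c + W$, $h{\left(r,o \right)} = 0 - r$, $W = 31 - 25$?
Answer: $720$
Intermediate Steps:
$W = 6$
$h{\left(r,o \right)} = - r$
$t{\left(c,m \right)} = 6 + c$ ($t{\left(c,m \right)} = c + 6 = 6 + c$)
$u{\left(x,w \right)} = - 2 w + 2 x$ ($u{\left(x,w \right)} = 2 \left(x - w\right) = - 2 w + 2 x$)
$t{\left(-78,83 \right)} u{\left(h{\left(0,-3 \right)},5 \right)} = \left(6 - 78\right) \left(\left(-2\right) 5 + 2 \left(\left(-1\right) 0\right)\right) = - 72 \left(-10 + 2 \cdot 0\right) = - 72 \left(-10 + 0\right) = \left(-72\right) \left(-10\right) = 720$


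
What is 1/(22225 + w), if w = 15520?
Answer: 1/37745 ≈ 2.6494e-5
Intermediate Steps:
1/(22225 + w) = 1/(22225 + 15520) = 1/37745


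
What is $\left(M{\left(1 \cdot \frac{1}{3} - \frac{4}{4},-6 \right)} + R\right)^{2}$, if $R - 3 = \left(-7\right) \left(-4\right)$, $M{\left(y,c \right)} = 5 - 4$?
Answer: $1024$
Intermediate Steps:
$M{\left(y,c \right)} = 1$ ($M{\left(y,c \right)} = 5 - 4 = 1$)
$R = 31$ ($R = 3 - -28 = 3 + 28 = 31$)
$\left(M{\left(1 \cdot \frac{1}{3} - \frac{4}{4},-6 \right)} + R\right)^{2} = \left(1 + 31\right)^{2} = 32^{2} = 1024$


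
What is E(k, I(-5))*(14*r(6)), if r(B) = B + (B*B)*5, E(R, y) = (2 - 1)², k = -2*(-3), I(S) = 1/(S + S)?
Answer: 2604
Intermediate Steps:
I(S) = 1/(2*S)
k = 6
E(R, y) = 1 (E(R, y) = 1² = 1)
r(B) = B + 5*B² (r(B) = B + B²*5 = B + 5*B²)
E(k, I(-5))*(14*r(6)) = 1*(14*(6*(1 + 5*6))) = 1*(14*(6*(1 + 30))) = 1*(14*(6*31)) = 1*(14*186) = 1*2604 = 2604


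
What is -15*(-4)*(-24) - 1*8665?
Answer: -10105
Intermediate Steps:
-15*(-4)*(-24) - 1*8665 = 60*(-24) - 8665 = -1440 - 8665 = -10105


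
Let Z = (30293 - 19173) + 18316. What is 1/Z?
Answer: 1/29436 ≈ 3.3972e-5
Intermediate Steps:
Z = 29436 (Z = 11120 + 18316 = 29436)
1/Z = 1/29436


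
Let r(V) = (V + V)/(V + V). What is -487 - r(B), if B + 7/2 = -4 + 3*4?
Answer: -488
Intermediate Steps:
B = 9/2 (B = -7/2 + (-4 + 3*4) = -7/2 + (-4 + 12) = -7/2 + 8 = 9/2 ≈ 4.5000)
r(V) = 1 (r(V) = (2*V)/((2*V)) = (2*V)*(1/(2*V)) = 1)
-487 - r(B) = -487 - 1*1 = -487 - 1 = -488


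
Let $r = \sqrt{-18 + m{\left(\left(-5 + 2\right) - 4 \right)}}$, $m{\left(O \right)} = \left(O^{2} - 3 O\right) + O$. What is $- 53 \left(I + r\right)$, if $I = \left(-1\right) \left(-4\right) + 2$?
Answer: $-318 - 159 \sqrt{5} \approx -673.54$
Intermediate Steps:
$m{\left(O \right)} = O^{2} - 2 O$
$I = 6$ ($I = 4 + 2 = 6$)
$r = 3 \sqrt{5}$ ($r = \sqrt{-18 + \left(\left(-5 + 2\right) - 4\right) \left(-2 + \left(\left(-5 + 2\right) - 4\right)\right)} = \sqrt{-18 + \left(-3 - 4\right) \left(-2 - 7\right)} = \sqrt{-18 - 7 \left(-2 - 7\right)} = \sqrt{-18 - -63} = \sqrt{-18 + 63} = \sqrt{45} = 3 \sqrt{5} \approx 6.7082$)
$- 53 \left(I + r\right) = - 53 \left(6 + 3 \sqrt{5}\right) = -318 - 159 \sqrt{5}$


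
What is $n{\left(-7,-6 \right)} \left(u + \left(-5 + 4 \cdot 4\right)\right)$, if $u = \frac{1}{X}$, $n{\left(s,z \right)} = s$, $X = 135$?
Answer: $- \frac{10402}{135} \approx -77.052$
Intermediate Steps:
$u = \frac{1}{135} \approx 0.0074074$
$n{\left(-7,-6 \right)} \left(u + \left(-5 + 4 \cdot 4\right)\right) = - 7 \left(\frac{1}{135} + \left(-5 + 4 \cdot 4\right)\right) = - 7 \left(\frac{1}{135} + \left(-5 + 16\right)\right) = - 7 \left(\frac{1}{135} + 11\right) = \left(-7\right) \frac{1486}{135} = - \frac{10402}{135}$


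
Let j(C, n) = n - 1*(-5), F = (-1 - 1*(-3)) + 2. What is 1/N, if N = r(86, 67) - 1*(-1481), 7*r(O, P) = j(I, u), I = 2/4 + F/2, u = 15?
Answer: 7/10387 ≈ 0.00067392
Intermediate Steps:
F = 4 (F = (-1 + 3) + 2 = 2 + 2 = 4)
I = 5/2 (I = 2/4 + 4/2 = 2*(¼) + 4*(½) = ½ + 2 = 5/2 ≈ 2.5000)
j(C, n) = 5 + n (j(C, n) = n + 5 = 5 + n)
r(O, P) = 20/7 (r(O, P) = (5 + 15)/7 = (⅐)*20 = 20/7)
N = 10387/7 (N = 20/7 - 1*(-1481) = 20/7 + 1481 = 10387/7 ≈ 1483.9)
1/N = 1/(10387/7) = 7/10387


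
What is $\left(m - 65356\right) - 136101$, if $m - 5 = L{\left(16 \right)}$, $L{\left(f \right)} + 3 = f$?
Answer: $-201439$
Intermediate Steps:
$L{\left(f \right)} = -3 + f$
$m = 18$ ($m = 5 + \left(-3 + 16\right) = 5 + 13 = 18$)
$\left(m - 65356\right) - 136101 = \left(18 - 65356\right) - 136101 = -65338 - 136101 = -201439$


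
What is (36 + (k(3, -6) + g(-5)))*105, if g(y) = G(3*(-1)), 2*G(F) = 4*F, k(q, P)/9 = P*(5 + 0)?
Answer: -25200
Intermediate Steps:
k(q, P) = 45*P (k(q, P) = 9*(P*(5 + 0)) = 9*(P*5) = 9*(5*P) = 45*P)
G(F) = 2*F (G(F) = (4*F)/2 = 2*F)
g(y) = -6 (g(y) = 2*(3*(-1)) = 2*(-3) = -6)
(36 + (k(3, -6) + g(-5)))*105 = (36 + (45*(-6) - 6))*105 = (36 + (-270 - 6))*105 = (36 - 276)*105 = -240*105 = -25200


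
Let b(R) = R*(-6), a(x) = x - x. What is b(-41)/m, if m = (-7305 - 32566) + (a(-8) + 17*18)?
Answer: -6/965 ≈ -0.0062176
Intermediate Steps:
a(x) = 0
b(R) = -6*R
m = -39565 (m = (-7305 - 32566) + (0 + 17*18) = -39871 + (0 + 306) = -39871 + 306 = -39565)
b(-41)/m = -6*(-41)/(-39565) = 246*(-1/39565) = -6/965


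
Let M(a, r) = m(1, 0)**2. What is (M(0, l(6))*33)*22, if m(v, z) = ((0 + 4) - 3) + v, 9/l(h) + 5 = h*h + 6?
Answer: 2904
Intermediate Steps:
l(h) = 9/(1 + h**2) (l(h) = 9/(-5 + (h*h + 6)) = 9/(-5 + (h**2 + 6)) = 9/(-5 + (6 + h**2)) = 9/(1 + h**2))
m(v, z) = 1 + v (m(v, z) = (4 - 3) + v = 1 + v)
M(a, r) = 4 (M(a, r) = (1 + 1)**2 = 2**2 = 4)
(M(0, l(6))*33)*22 = (4*33)*22 = 132*22 = 2904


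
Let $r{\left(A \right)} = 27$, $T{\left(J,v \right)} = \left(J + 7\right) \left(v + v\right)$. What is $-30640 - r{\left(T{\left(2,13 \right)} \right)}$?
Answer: $-30667$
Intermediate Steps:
$T{\left(J,v \right)} = 2 v \left(7 + J\right)$ ($T{\left(J,v \right)} = \left(7 + J\right) 2 v = 2 v \left(7 + J\right)$)
$-30640 - r{\left(T{\left(2,13 \right)} \right)} = -30640 - 27 = -30667$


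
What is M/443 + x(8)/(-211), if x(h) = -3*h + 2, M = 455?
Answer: 105751/93473 ≈ 1.1314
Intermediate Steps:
x(h) = 2 - 3*h
M/443 + x(8)/(-211) = 455/443 + (2 - 3*8)/(-211) = 455*(1/443) + (2 - 24)*(-1/211) = 455/443 - 22*(-1/211) = 455/443 + 22/211 = 105751/93473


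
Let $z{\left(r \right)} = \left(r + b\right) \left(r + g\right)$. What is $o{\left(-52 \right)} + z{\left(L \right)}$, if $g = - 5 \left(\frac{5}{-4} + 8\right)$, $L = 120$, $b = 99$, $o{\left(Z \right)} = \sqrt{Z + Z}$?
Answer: $\frac{75555}{4} + 2 i \sqrt{26} \approx 18889.0 + 10.198 i$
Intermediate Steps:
$o{\left(Z \right)} = \sqrt{2} \sqrt{Z}$ ($o{\left(Z \right)} = \sqrt{2 Z} = \sqrt{2} \sqrt{Z}$)
$g = - \frac{135}{4}$ ($g = - 5 \left(5 \left(- \frac{1}{4}\right) + 8\right) = - 5 \left(- \frac{5}{4} + 8\right) = \left(-5\right) \frac{27}{4} = - \frac{135}{4} \approx -33.75$)
$z{\left(r \right)} = \left(99 + r\right) \left(- \frac{135}{4} + r\right)$ ($z{\left(r \right)} = \left(r + 99\right) \left(r - \frac{135}{4}\right) = \left(99 + r\right) \left(- \frac{135}{4} + r\right)$)
$o{\left(-52 \right)} + z{\left(L \right)} = \sqrt{2} \sqrt{-52} + \left(- \frac{13365}{4} + 120^{2} + \frac{261}{4} \cdot 120\right) = \sqrt{2} \cdot 2 i \sqrt{13} + \left(- \frac{13365}{4} + 14400 + 7830\right) = 2 i \sqrt{26} + \frac{75555}{4} = \frac{75555}{4} + 2 i \sqrt{26}$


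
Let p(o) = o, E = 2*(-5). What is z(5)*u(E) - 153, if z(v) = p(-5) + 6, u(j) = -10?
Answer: -163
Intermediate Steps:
E = -10
z(v) = 1 (z(v) = -5 + 6 = 1)
z(5)*u(E) - 153 = 1*(-10) - 153 = -10 - 153 = -163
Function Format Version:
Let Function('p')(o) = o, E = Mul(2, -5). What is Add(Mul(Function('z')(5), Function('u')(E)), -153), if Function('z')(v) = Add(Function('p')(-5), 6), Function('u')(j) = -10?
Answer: -163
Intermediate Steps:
E = -10
Function('z')(v) = 1 (Function('z')(v) = Add(-5, 6) = 1)
Add(Mul(Function('z')(5), Function('u')(E)), -153) = Add(Mul(1, -10), -153) = Add(-10, -153) = -163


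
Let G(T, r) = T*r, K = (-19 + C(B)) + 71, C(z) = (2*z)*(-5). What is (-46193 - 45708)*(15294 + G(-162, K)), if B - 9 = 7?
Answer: -3013433790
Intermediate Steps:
B = 16 (B = 9 + 7 = 16)
C(z) = -10*z
K = -108 (K = (-19 - 10*16) + 71 = (-19 - 160) + 71 = -179 + 71 = -108)
(-46193 - 45708)*(15294 + G(-162, K)) = (-46193 - 45708)*(15294 - 162*(-108)) = -91901*(15294 + 17496) = -91901*32790 = -3013433790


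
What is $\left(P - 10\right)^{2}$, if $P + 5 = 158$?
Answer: $20449$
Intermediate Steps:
$P = 153$ ($P = -5 + 158 = 153$)
$\left(P - 10\right)^{2} = \left(153 - 10\right)^{2} = 143^{2} = 20449$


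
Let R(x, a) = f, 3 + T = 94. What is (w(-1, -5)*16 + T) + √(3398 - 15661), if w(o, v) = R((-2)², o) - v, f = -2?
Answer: 139 + I*√12263 ≈ 139.0 + 110.74*I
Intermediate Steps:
T = 91 (T = -3 + 94 = 91)
R(x, a) = -2
w(o, v) = -2 - v
(w(-1, -5)*16 + T) + √(3398 - 15661) = ((-2 - 1*(-5))*16 + 91) + √(3398 - 15661) = ((-2 + 5)*16 + 91) + √(-12263) = (3*16 + 91) + I*√12263 = (48 + 91) + I*√12263 = 139 + I*√12263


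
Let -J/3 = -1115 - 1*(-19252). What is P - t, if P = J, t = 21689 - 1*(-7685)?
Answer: -83785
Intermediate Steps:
t = 29374 (t = 21689 + 7685 = 29374)
J = -54411 (J = -3*(-1115 - 1*(-19252)) = -3*(-1115 + 19252) = -3*18137 = -54411)
P = -54411
P - t = -54411 - 1*29374 = -54411 - 29374 = -83785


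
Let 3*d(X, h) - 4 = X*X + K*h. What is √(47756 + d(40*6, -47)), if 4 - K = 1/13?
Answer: 43*√55029/39 ≈ 258.64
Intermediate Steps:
K = 51/13 (K = 4 - 1/13 = 51/13 ≈ 3.9231)
d(X, h) = 4/3 + X²/3 + 17*h/13 (d(X, h) = 4/3 + (X*X + 51*h/13)/3 = 4/3 + (X² + 51*h/13)/3 = 4/3 + (X²/3 + 17*h/13) = 4/3 + X²/3 + 17*h/13)
√(47756 + d(40*6, -47)) = √(47756 + (4/3 + (40*6)²/3 + (17/13)*(-47))) = √(47756 + (4/3 + (⅓)*240² - 799/13)) = √(47756 + (4/3 + (⅓)*57600 - 799/13)) = √(47756 + (4/3 + 19200 - 799/13)) = √(47756 + 746455/39) = √(2608939/39) = 43*√55029/39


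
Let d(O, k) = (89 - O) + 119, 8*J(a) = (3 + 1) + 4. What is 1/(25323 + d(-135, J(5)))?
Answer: 1/25666 ≈ 3.8962e-5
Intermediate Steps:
J(a) = 1 (J(a) = ((3 + 1) + 4)/8 = (4 + 4)/8 = (⅛)*8 = 1)
d(O, k) = 208 - O
1/(25323 + d(-135, J(5))) = 1/(25323 + (208 - 1*(-135))) = 1/(25323 + (208 + 135)) = 1/(25323 + 343) = 1/25666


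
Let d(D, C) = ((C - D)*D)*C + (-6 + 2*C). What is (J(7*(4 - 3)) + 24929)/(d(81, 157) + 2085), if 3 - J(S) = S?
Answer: 4985/193777 ≈ 0.025725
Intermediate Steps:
J(S) = 3 - S
d(D, C) = -6 + 2*C + C*D*(C - D) (d(D, C) = (D*(C - D))*C + (-6 + 2*C) = C*D*(C - D) + (-6 + 2*C) = -6 + 2*C + C*D*(C - D))
(J(7*(4 - 3)) + 24929)/(d(81, 157) + 2085) = ((3 - 7*(4 - 3)) + 24929)/((-6 + 2*157 + 81*157² - 1*157*81²) + 2085) = ((3 - 7) + 24929)/((-6 + 314 + 81*24649 - 1*157*6561) + 2085) = ((3 - 1*7) + 24929)/((-6 + 314 + 1996569 - 1030077) + 2085) = ((3 - 7) + 24929)/(966800 + 2085) = (-4 + 24929)/968885 = 24925*(1/968885) = 4985/193777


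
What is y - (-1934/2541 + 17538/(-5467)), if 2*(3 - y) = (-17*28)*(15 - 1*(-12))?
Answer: 1160578387/180411 ≈ 6433.0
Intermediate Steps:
y = 6429 (y = 3 - (-17*28)*(15 - 1*(-12))/2 = 3 - (-238)*(15 + 12) = 3 - (-238)*27 = 3 - 1/2*(-12852) = 3 + 6426 = 6429)
y - (-1934/2541 + 17538/(-5467)) = 6429 - (-1934/2541 + 17538/(-5467)) = 6429 - (-1934*1/2541 + 17538*(-1/5467)) = 6429 - (-1934/2541 - 17538/5467) = 6429 - 1*(-716068/180411) = 6429 + 716068/180411 = 1160578387/180411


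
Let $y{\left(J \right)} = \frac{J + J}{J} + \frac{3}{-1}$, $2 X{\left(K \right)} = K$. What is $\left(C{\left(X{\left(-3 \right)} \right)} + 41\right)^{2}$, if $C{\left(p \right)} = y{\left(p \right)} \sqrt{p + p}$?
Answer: $\left(41 - i \sqrt{3}\right)^{2} \approx 1678.0 - 142.03 i$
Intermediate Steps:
$X{\left(K \right)} = \frac{K}{2}$
$y{\left(J \right)} = -1$ ($y{\left(J \right)} = \frac{2 J}{J} + 3 \left(-1\right) = 2 - 3 = -1$)
$C{\left(p \right)} = - \sqrt{2} \sqrt{p}$ ($C{\left(p \right)} = - \sqrt{p + p} = - \sqrt{2 p} = - \sqrt{2} \sqrt{p}$)
$\left(C{\left(X{\left(-3 \right)} \right)} + 41\right)^{2} = \left(- \sqrt{2} \sqrt{\frac{1}{2} \left(-3\right)} + 41\right)^{2} = \left(- \sqrt{2} \sqrt{- \frac{3}{2}} + 41\right)^{2} = \left(- \sqrt{2} \frac{i \sqrt{6}}{2} + 41\right)^{2} = \left(- i \sqrt{3} + 41\right)^{2} = \left(41 - i \sqrt{3}\right)^{2}$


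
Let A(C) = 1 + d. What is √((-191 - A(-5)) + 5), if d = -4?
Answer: I*√183 ≈ 13.528*I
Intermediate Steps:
A(C) = -3 (A(C) = 1 - 4 = -3)
√((-191 - A(-5)) + 5) = √((-191 - 1*(-3)) + 5) = √((-191 + 3) + 5) = √(-188 + 5) = √(-183) = I*√183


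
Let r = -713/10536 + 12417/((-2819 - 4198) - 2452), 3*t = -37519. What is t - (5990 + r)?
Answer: -615052073561/33255128 ≈ -18495.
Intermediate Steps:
t = -37519/3 (t = (⅓)*(-37519) = -37519/3 ≈ -12506.)
r = -137576909/99765384 (r = -713*1/10536 + 12417/(-7017 - 2452) = -713/10536 + 12417/(-9469) = -713/10536 + 12417*(-1/9469) = -713/10536 - 12417/9469 = -137576909/99765384 ≈ -1.3790)
t - (5990 + r) = -37519/3 - (5990 - 137576909/99765384) = -37519/3 - 1*597457073251/99765384 = -37519/3 - 597457073251/99765384 = -615052073561/33255128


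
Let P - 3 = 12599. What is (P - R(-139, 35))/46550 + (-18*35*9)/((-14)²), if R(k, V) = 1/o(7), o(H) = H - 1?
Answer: -8004139/279300 ≈ -28.658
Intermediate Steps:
o(H) = -1 + H
P = 12602 (P = 3 + 12599 = 12602)
R(k, V) = ⅙ (R(k, V) = 1/(-1 + 7) = 1/6 = ⅙)
(P - R(-139, 35))/46550 + (-18*35*9)/((-14)²) = (12602 - 1*⅙)/46550 + (-18*35*9)/((-14)²) = (12602 - ⅙)*(1/46550) - 630*9/196 = (75611/6)*(1/46550) - 5670*1/196 = 75611/279300 - 405/14 = -8004139/279300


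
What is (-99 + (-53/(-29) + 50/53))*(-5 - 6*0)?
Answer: 739520/1537 ≈ 481.15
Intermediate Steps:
(-99 + (-53/(-29) + 50/53))*(-5 - 6*0) = (-99 + (-53*(-1/29) + 50*(1/53)))*(-5 + 0) = (-99 + (53/29 + 50/53))*(-5) = (-99 + 4259/1537)*(-5) = -147904/1537*(-5) = 739520/1537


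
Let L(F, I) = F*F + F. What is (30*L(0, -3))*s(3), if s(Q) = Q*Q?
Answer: 0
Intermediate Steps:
L(F, I) = F + F² (L(F, I) = F² + F = F + F²)
s(Q) = Q²
(30*L(0, -3))*s(3) = (30*(0*(1 + 0)))*3² = (30*(0*1))*9 = (30*0)*9 = 0*9 = 0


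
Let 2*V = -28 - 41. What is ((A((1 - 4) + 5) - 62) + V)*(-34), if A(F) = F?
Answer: 3213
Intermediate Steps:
V = -69/2 (V = (-28 - 41)/2 = (½)*(-69) = -69/2 ≈ -34.500)
((A((1 - 4) + 5) - 62) + V)*(-34) = ((((1 - 4) + 5) - 62) - 69/2)*(-34) = (((-3 + 5) - 62) - 69/2)*(-34) = ((2 - 62) - 69/2)*(-34) = (-60 - 69/2)*(-34) = -189/2*(-34) = 3213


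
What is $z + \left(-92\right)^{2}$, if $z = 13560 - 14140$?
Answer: $7884$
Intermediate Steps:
$z = -580$
$z + \left(-92\right)^{2} = -580 + \left(-92\right)^{2} = -580 + 8464 = 7884$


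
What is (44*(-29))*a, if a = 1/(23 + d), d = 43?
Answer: -58/3 ≈ -19.333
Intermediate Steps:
a = 1/66 (a = 1/(23 + 43) = 1/66 ≈ 0.015152)
(44*(-29))*a = (44*(-29))*(1/66) = -1276*1/66 = -58/3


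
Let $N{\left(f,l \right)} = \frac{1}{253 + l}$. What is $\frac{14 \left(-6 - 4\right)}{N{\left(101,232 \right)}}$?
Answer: $-67900$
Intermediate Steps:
$\frac{14 \left(-6 - 4\right)}{N{\left(101,232 \right)}} = \frac{14 \left(-6 - 4\right)}{\frac{1}{253 + 232}} = \frac{14 \left(-10\right)}{\frac{1}{485}} = - 140 \frac{1}{\frac{1}{485}} = \left(-140\right) 485 = -67900$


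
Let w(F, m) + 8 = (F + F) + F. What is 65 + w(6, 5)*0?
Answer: 65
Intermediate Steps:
w(F, m) = -8 + 3*F (w(F, m) = -8 + ((F + F) + F) = -8 + (2*F + F) = -8 + 3*F)
65 + w(6, 5)*0 = 65 + (-8 + 3*6)*0 = 65 + (-8 + 18)*0 = 65 + 10*0 = 65 + 0 = 65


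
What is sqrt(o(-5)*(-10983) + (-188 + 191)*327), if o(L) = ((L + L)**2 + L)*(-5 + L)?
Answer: sqrt(10434831) ≈ 3230.3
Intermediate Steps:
o(L) = (-5 + L)*(L + 4*L**2) (o(L) = ((2*L)**2 + L)*(-5 + L) = (4*L**2 + L)*(-5 + L) = (L + 4*L**2)*(-5 + L) = (-5 + L)*(L + 4*L**2))
sqrt(o(-5)*(-10983) + (-188 + 191)*327) = sqrt(-5*(-5 - 19*(-5) + 4*(-5)**2)*(-10983) + (-188 + 191)*327) = sqrt(-5*(-5 + 95 + 4*25)*(-10983) + 3*327) = sqrt(-5*(-5 + 95 + 100)*(-10983) + 981) = sqrt(-5*190*(-10983) + 981) = sqrt(-950*(-10983) + 981) = sqrt(10433850 + 981) = sqrt(10434831)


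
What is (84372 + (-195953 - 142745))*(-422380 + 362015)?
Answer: 15352388990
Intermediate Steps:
(84372 + (-195953 - 142745))*(-422380 + 362015) = (84372 - 338698)*(-60365) = -254326*(-60365) = 15352388990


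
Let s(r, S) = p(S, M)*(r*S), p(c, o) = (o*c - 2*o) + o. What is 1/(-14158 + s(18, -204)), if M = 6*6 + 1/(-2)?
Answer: 1/26708822 ≈ 3.7441e-8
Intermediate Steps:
M = 71/2 (M = 36 - ½ = 71/2 ≈ 35.500)
p(c, o) = -o + c*o (p(c, o) = (c*o - 2*o) + o = (-2*o + c*o) + o = -o + c*o)
s(r, S) = S*r*(-71/2 + 71*S/2) (s(r, S) = (71*(-1 + S)/2)*(r*S) = (-71/2 + 71*S/2)*(S*r) = S*r*(-71/2 + 71*S/2))
1/(-14158 + s(18, -204)) = 1/(-14158 + (71/2)*(-204)*18*(-1 - 204)) = 1/(-14158 + (71/2)*(-204)*18*(-205)) = 1/(-14158 + 26722980) = 1/26708822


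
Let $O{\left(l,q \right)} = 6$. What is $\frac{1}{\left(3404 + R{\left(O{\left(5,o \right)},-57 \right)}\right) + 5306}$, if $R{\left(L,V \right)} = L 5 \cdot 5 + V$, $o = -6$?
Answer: $\frac{1}{8803} \approx 0.0001136$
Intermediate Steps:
$R{\left(L,V \right)} = V + 25 L$ ($R{\left(L,V \right)} = 5 L 5 + V = 25 L + V = V + 25 L$)
$\frac{1}{\left(3404 + R{\left(O{\left(5,o \right)},-57 \right)}\right) + 5306} = \frac{1}{\left(3404 + \left(-57 + 25 \cdot 6\right)\right) + 5306} = \frac{1}{\left(3404 + \left(-57 + 150\right)\right) + 5306} = \frac{1}{\left(3404 + 93\right) + 5306} = \frac{1}{3497 + 5306} = \frac{1}{8803}$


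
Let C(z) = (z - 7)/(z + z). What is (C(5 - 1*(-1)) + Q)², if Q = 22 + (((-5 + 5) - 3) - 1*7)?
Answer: 20449/144 ≈ 142.01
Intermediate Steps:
C(z) = (-7 + z)/(2*z) (C(z) = (-7 + z)/((2*z)) = (-7 + z)*(1/(2*z)) = (-7 + z)/(2*z))
Q = 12 (Q = 22 + ((0 - 3) - 7) = 22 + (-3 - 7) = 22 - 10 = 12)
(C(5 - 1*(-1)) + Q)² = ((-7 + (5 - 1*(-1)))/(2*(5 - 1*(-1))) + 12)² = ((-7 + (5 + 1))/(2*(5 + 1)) + 12)² = ((½)*(-7 + 6)/6 + 12)² = ((½)*(⅙)*(-1) + 12)² = (-1/12 + 12)² = (143/12)² = 20449/144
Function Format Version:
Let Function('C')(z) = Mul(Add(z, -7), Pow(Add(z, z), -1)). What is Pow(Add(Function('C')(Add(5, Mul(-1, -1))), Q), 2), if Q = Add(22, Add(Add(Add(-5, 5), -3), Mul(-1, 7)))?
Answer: Rational(20449, 144) ≈ 142.01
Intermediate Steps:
Function('C')(z) = Mul(Rational(1, 2), Pow(z, -1), Add(-7, z)) (Function('C')(z) = Mul(Add(-7, z), Pow(Mul(2, z), -1)) = Mul(Add(-7, z), Mul(Rational(1, 2), Pow(z, -1))) = Mul(Rational(1, 2), Pow(z, -1), Add(-7, z)))
Q = 12 (Q = Add(22, Add(Add(0, -3), -7)) = Add(22, Add(-3, -7)) = Add(22, -10) = 12)
Pow(Add(Function('C')(Add(5, Mul(-1, -1))), Q), 2) = Pow(Add(Mul(Rational(1, 2), Pow(Add(5, Mul(-1, -1)), -1), Add(-7, Add(5, Mul(-1, -1)))), 12), 2) = Pow(Add(Mul(Rational(1, 2), Pow(Add(5, 1), -1), Add(-7, Add(5, 1))), 12), 2) = Pow(Add(Mul(Rational(1, 2), Pow(6, -1), Add(-7, 6)), 12), 2) = Pow(Add(Mul(Rational(1, 2), Rational(1, 6), -1), 12), 2) = Pow(Add(Rational(-1, 12), 12), 2) = Pow(Rational(143, 12), 2) = Rational(20449, 144)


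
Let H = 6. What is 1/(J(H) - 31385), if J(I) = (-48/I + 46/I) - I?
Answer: -3/94174 ≈ -3.1856e-5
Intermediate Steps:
J(I) = -I - 2/I (J(I) = -2/I - I = -I - 2/I)
1/(J(H) - 31385) = 1/((-1*6 - 2/6) - 31385) = 1/((-6 - 2*⅙) - 31385) = 1/((-6 - ⅓) - 31385) = 1/(-19/3 - 31385) = 1/(-94174/3) = -3/94174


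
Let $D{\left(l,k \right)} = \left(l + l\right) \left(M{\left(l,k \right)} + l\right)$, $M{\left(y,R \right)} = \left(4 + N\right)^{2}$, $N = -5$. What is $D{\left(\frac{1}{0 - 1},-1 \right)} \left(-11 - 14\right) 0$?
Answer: $0$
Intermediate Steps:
$M{\left(y,R \right)} = 1$ ($M{\left(y,R \right)} = \left(4 - 5\right)^{2} = \left(-1\right)^{2} = 1$)
$D{\left(l,k \right)} = 2 l \left(1 + l\right)$ ($D{\left(l,k \right)} = \left(l + l\right) \left(1 + l\right) = 2 l \left(1 + l\right)$)
$D{\left(\frac{1}{0 - 1},-1 \right)} \left(-11 - 14\right) 0 = \frac{2 \left(1 + \frac{1}{0 - 1}\right)}{0 - 1} \left(-11 - 14\right) 0 = \frac{2 \left(1 + \frac{1}{-1}\right)}{-1} \left(-11 - 14\right) 0 = 2 \left(-1\right) \left(1 - 1\right) \left(\left(-25\right) 0\right) = 2 \left(-1\right) 0 \cdot 0 = 0 \cdot 0 = 0$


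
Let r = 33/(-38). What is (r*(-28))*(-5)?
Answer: -2310/19 ≈ -121.58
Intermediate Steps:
r = -33/38 (r = 33*(-1/38) = -33/38 ≈ -0.86842)
(r*(-28))*(-5) = -33/38*(-28)*(-5) = (462/19)*(-5) = -2310/19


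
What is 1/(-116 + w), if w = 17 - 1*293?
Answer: -1/392 ≈ -0.0025510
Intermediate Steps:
w = -276 (w = 17 - 293 = -276)
1/(-116 + w) = 1/(-116 - 276) = 1/(-392) = -1/392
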